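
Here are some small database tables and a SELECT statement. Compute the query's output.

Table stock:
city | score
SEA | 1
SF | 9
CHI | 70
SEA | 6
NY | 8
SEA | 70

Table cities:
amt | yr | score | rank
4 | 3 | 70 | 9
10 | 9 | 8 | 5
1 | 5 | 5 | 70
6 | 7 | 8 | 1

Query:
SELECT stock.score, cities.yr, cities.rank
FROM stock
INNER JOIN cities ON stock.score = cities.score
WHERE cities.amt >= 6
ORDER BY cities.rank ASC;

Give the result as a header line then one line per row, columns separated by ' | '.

== RESULT ==
stock.score | cities.yr | cities.rank
8 | 7 | 1
8 | 9 | 5

Derivation:
After JOIN cities (4 rows):
stock.city | stock.score | cities.amt | cities.yr | cities.score | cities.rank
CHI | 70 | 4 | 3 | 70 | 9
NY | 8 | 10 | 9 | 8 | 5
NY | 8 | 6 | 7 | 8 | 1
SEA | 70 | 4 | 3 | 70 | 9
After WHERE (2 rows):
stock.city | stock.score | cities.amt | cities.yr | cities.score | cities.rank
NY | 8 | 10 | 9 | 8 | 5
NY | 8 | 6 | 7 | 8 | 1
After SELECT (2 rows):
stock.score | cities.yr | cities.rank
8 | 9 | 5
8 | 7 | 1
After ORDER BY (2 rows):
stock.score | cities.yr | cities.rank
8 | 7 | 1
8 | 9 | 5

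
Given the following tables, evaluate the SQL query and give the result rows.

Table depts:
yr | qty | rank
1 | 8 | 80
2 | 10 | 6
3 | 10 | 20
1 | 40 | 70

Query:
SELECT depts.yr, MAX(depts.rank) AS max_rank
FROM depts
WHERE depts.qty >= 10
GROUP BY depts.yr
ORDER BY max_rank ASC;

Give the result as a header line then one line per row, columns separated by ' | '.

== RESULT ==
depts.yr | max_rank
2 | 6
3 | 20
1 | 70

Derivation:
After WHERE (3 rows):
depts.yr | depts.qty | depts.rank
2 | 10 | 6
3 | 10 | 20
1 | 40 | 70
After GROUP BY (3 rows):
depts.yr | max_rank
2 | 6
3 | 20
1 | 70
After ORDER BY (3 rows):
depts.yr | max_rank
2 | 6
3 | 20
1 | 70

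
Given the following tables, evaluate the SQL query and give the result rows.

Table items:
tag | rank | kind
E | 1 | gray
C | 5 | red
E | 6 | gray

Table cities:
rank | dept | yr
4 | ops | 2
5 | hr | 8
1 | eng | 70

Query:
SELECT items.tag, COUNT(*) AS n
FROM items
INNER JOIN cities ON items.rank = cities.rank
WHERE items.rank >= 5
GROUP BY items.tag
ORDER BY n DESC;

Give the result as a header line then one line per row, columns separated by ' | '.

== RESULT ==
items.tag | n
C | 1

Derivation:
After JOIN cities (2 rows):
items.tag | items.rank | items.kind | cities.rank | cities.dept | cities.yr
E | 1 | gray | 1 | eng | 70
C | 5 | red | 5 | hr | 8
After WHERE (1 rows):
items.tag | items.rank | items.kind | cities.rank | cities.dept | cities.yr
C | 5 | red | 5 | hr | 8
After GROUP BY (1 rows):
items.tag | n
C | 1
After ORDER BY (1 rows):
items.tag | n
C | 1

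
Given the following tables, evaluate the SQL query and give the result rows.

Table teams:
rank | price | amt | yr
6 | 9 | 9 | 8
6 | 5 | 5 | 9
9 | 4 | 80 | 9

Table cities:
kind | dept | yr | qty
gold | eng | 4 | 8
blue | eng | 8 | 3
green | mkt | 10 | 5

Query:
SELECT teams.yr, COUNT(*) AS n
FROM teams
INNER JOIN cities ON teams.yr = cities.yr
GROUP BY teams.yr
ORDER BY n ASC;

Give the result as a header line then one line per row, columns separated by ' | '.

After JOIN cities (1 rows):
teams.rank | teams.price | teams.amt | teams.yr | cities.kind | cities.dept | cities.yr | cities.qty
6 | 9 | 9 | 8 | blue | eng | 8 | 3
After GROUP BY (1 rows):
teams.yr | n
8 | 1
After ORDER BY (1 rows):
teams.yr | n
8 | 1

== RESULT ==
teams.yr | n
8 | 1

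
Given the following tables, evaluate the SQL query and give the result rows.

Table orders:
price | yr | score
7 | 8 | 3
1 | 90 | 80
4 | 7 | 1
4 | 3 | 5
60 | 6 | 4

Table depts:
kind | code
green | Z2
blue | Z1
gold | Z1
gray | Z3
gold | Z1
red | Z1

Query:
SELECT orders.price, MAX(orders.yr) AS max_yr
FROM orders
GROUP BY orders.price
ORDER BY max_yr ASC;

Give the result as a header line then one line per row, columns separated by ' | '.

== RESULT ==
orders.price | max_yr
60 | 6
4 | 7
7 | 8
1 | 90

Derivation:
After GROUP BY (4 rows):
orders.price | max_yr
7 | 8
1 | 90
4 | 7
60 | 6
After ORDER BY (4 rows):
orders.price | max_yr
60 | 6
4 | 7
7 | 8
1 | 90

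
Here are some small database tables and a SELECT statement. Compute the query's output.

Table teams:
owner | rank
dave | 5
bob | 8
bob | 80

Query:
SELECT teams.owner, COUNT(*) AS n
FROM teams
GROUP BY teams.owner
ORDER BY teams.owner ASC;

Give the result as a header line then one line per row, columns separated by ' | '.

== RESULT ==
teams.owner | n
bob | 2
dave | 1

Derivation:
After GROUP BY (2 rows):
teams.owner | n
dave | 1
bob | 2
After ORDER BY (2 rows):
teams.owner | n
bob | 2
dave | 1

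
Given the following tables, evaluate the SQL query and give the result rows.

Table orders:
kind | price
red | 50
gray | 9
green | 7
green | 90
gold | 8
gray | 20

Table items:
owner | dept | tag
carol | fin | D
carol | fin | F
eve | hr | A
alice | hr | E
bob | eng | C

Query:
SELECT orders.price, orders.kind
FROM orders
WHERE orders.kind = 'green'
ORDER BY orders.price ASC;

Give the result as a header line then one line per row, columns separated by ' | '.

After WHERE (2 rows):
orders.kind | orders.price
green | 7
green | 90
After SELECT (2 rows):
orders.price | orders.kind
7 | green
90 | green
After ORDER BY (2 rows):
orders.price | orders.kind
7 | green
90 | green

== RESULT ==
orders.price | orders.kind
7 | green
90 | green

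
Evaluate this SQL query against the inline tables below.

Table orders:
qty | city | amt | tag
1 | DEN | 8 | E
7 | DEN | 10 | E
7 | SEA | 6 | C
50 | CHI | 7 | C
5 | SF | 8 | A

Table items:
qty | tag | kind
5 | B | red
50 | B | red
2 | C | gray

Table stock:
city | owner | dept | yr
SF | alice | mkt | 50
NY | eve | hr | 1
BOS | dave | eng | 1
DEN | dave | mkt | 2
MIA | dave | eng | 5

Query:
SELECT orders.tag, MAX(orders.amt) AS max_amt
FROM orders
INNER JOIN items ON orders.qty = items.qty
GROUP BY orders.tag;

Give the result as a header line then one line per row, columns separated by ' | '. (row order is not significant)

== RESULT ==
orders.tag | max_amt
C | 7
A | 8

Derivation:
After JOIN items (2 rows):
orders.qty | orders.city | orders.amt | orders.tag | items.qty | items.tag | items.kind
50 | CHI | 7 | C | 50 | B | red
5 | SF | 8 | A | 5 | B | red
After GROUP BY (2 rows):
orders.tag | max_amt
C | 7
A | 8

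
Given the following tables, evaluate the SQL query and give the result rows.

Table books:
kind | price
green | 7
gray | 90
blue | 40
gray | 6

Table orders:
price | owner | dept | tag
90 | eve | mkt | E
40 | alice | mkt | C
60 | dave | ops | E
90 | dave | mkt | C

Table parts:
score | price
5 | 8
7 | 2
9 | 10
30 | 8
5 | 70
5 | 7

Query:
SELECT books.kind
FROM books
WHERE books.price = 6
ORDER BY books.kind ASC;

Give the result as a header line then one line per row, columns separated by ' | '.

== RESULT ==
books.kind
gray

Derivation:
After WHERE (1 rows):
books.kind | books.price
gray | 6
After SELECT (1 rows):
books.kind
gray
After ORDER BY (1 rows):
books.kind
gray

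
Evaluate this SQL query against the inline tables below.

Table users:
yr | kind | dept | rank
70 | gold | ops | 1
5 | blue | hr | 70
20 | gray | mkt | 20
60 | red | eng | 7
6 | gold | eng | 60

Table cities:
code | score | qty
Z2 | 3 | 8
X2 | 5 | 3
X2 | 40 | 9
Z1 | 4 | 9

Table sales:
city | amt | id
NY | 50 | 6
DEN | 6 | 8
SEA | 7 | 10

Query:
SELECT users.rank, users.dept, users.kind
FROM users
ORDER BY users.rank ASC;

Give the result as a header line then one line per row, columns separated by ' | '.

After SELECT (5 rows):
users.rank | users.dept | users.kind
1 | ops | gold
70 | hr | blue
20 | mkt | gray
7 | eng | red
60 | eng | gold
After ORDER BY (5 rows):
users.rank | users.dept | users.kind
1 | ops | gold
7 | eng | red
20 | mkt | gray
60 | eng | gold
70 | hr | blue

== RESULT ==
users.rank | users.dept | users.kind
1 | ops | gold
7 | eng | red
20 | mkt | gray
60 | eng | gold
70 | hr | blue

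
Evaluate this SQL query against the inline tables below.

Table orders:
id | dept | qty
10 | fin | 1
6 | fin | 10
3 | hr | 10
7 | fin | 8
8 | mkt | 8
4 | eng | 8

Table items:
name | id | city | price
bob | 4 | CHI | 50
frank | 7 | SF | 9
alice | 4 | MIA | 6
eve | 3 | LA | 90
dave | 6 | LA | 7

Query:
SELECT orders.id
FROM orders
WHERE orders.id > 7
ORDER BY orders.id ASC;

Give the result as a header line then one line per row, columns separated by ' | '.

== RESULT ==
orders.id
8
10

Derivation:
After WHERE (2 rows):
orders.id | orders.dept | orders.qty
10 | fin | 1
8 | mkt | 8
After SELECT (2 rows):
orders.id
10
8
After ORDER BY (2 rows):
orders.id
8
10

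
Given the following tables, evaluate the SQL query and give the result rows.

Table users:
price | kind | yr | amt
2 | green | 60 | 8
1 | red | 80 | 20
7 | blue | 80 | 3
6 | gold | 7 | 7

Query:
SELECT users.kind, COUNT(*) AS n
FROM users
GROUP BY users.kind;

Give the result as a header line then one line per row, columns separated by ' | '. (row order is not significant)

== RESULT ==
users.kind | n
green | 1
red | 1
blue | 1
gold | 1

Derivation:
After GROUP BY (4 rows):
users.kind | n
green | 1
red | 1
blue | 1
gold | 1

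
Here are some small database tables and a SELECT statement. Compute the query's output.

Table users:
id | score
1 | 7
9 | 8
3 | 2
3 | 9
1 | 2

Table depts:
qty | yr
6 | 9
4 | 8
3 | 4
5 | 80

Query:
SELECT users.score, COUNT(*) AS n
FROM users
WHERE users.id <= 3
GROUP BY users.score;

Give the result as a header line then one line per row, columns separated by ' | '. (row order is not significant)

== RESULT ==
users.score | n
7 | 1
2 | 2
9 | 1

Derivation:
After WHERE (4 rows):
users.id | users.score
1 | 7
3 | 2
3 | 9
1 | 2
After GROUP BY (3 rows):
users.score | n
7 | 1
2 | 2
9 | 1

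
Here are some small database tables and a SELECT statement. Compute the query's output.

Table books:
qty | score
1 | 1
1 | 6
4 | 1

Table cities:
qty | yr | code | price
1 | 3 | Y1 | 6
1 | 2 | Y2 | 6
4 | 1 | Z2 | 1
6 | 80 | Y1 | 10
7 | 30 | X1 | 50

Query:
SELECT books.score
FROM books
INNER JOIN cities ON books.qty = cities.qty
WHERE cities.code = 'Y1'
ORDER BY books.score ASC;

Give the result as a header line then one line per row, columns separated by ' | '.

== RESULT ==
books.score
1
6

Derivation:
After JOIN cities (5 rows):
books.qty | books.score | cities.qty | cities.yr | cities.code | cities.price
1 | 1 | 1 | 3 | Y1 | 6
1 | 1 | 1 | 2 | Y2 | 6
1 | 6 | 1 | 3 | Y1 | 6
1 | 6 | 1 | 2 | Y2 | 6
4 | 1 | 4 | 1 | Z2 | 1
After WHERE (2 rows):
books.qty | books.score | cities.qty | cities.yr | cities.code | cities.price
1 | 1 | 1 | 3 | Y1 | 6
1 | 6 | 1 | 3 | Y1 | 6
After SELECT (2 rows):
books.score
1
6
After ORDER BY (2 rows):
books.score
1
6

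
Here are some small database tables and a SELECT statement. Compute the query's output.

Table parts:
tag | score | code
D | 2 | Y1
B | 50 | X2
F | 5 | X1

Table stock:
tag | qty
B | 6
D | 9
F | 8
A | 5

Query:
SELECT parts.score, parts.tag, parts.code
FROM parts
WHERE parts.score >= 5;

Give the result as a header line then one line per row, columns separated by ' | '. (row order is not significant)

== RESULT ==
parts.score | parts.tag | parts.code
50 | B | X2
5 | F | X1

Derivation:
After WHERE (2 rows):
parts.tag | parts.score | parts.code
B | 50 | X2
F | 5 | X1
After SELECT (2 rows):
parts.score | parts.tag | parts.code
50 | B | X2
5 | F | X1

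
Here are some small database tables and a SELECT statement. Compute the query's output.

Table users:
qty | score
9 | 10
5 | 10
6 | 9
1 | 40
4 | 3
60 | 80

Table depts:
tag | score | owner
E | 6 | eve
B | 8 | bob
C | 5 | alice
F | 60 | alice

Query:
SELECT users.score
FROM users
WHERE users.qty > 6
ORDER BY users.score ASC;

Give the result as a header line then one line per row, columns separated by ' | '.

== RESULT ==
users.score
10
80

Derivation:
After WHERE (2 rows):
users.qty | users.score
9 | 10
60 | 80
After SELECT (2 rows):
users.score
10
80
After ORDER BY (2 rows):
users.score
10
80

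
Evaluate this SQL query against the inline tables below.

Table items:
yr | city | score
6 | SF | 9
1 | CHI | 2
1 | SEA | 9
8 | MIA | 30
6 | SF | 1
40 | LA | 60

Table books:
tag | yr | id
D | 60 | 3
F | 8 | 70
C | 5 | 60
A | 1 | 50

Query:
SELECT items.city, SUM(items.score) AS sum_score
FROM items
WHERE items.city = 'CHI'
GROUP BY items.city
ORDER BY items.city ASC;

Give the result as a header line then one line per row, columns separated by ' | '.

After WHERE (1 rows):
items.yr | items.city | items.score
1 | CHI | 2
After GROUP BY (1 rows):
items.city | sum_score
CHI | 2
After ORDER BY (1 rows):
items.city | sum_score
CHI | 2

== RESULT ==
items.city | sum_score
CHI | 2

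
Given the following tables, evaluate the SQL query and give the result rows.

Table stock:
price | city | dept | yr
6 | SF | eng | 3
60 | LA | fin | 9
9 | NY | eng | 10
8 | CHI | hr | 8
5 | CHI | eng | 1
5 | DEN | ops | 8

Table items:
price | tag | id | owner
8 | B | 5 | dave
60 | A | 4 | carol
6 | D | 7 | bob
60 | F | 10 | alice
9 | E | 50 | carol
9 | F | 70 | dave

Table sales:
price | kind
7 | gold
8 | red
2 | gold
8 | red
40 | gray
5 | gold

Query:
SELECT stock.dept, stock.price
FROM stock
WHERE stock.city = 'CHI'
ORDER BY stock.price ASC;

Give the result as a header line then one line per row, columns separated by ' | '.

== RESULT ==
stock.dept | stock.price
eng | 5
hr | 8

Derivation:
After WHERE (2 rows):
stock.price | stock.city | stock.dept | stock.yr
8 | CHI | hr | 8
5 | CHI | eng | 1
After SELECT (2 rows):
stock.dept | stock.price
hr | 8
eng | 5
After ORDER BY (2 rows):
stock.dept | stock.price
eng | 5
hr | 8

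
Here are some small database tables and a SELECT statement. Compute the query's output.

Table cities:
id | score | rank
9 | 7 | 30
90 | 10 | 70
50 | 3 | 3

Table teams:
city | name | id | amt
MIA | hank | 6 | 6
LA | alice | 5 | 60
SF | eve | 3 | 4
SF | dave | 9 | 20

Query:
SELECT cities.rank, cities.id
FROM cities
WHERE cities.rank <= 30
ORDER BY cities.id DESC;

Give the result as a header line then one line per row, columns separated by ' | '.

After WHERE (2 rows):
cities.id | cities.score | cities.rank
9 | 7 | 30
50 | 3 | 3
After SELECT (2 rows):
cities.rank | cities.id
30 | 9
3 | 50
After ORDER BY (2 rows):
cities.rank | cities.id
3 | 50
30 | 9

== RESULT ==
cities.rank | cities.id
3 | 50
30 | 9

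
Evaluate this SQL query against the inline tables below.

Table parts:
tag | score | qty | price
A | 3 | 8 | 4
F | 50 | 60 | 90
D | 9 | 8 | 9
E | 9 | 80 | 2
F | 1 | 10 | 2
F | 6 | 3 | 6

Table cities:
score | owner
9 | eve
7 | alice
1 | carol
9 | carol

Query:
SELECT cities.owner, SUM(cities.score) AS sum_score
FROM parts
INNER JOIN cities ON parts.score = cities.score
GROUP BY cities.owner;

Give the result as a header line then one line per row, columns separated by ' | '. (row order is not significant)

== RESULT ==
cities.owner | sum_score
eve | 18
carol | 19

Derivation:
After JOIN cities (5 rows):
parts.tag | parts.score | parts.qty | parts.price | cities.score | cities.owner
D | 9 | 8 | 9 | 9 | eve
D | 9 | 8 | 9 | 9 | carol
E | 9 | 80 | 2 | 9 | eve
E | 9 | 80 | 2 | 9 | carol
F | 1 | 10 | 2 | 1 | carol
After GROUP BY (2 rows):
cities.owner | sum_score
eve | 18
carol | 19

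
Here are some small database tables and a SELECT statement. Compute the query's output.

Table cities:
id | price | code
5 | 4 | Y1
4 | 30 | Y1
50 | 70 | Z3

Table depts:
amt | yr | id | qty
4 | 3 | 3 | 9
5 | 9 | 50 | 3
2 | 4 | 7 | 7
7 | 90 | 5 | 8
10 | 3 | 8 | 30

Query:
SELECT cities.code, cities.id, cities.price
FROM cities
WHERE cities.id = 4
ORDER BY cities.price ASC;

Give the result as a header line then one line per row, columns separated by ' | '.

== RESULT ==
cities.code | cities.id | cities.price
Y1 | 4 | 30

Derivation:
After WHERE (1 rows):
cities.id | cities.price | cities.code
4 | 30 | Y1
After SELECT (1 rows):
cities.code | cities.id | cities.price
Y1 | 4 | 30
After ORDER BY (1 rows):
cities.code | cities.id | cities.price
Y1 | 4 | 30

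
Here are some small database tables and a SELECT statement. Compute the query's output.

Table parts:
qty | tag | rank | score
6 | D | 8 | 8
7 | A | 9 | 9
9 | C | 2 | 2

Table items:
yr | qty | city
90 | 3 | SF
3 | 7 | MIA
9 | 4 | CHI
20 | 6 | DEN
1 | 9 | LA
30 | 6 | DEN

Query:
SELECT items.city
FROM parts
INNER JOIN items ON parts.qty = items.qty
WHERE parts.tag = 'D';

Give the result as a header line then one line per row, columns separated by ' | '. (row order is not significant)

== RESULT ==
items.city
DEN
DEN

Derivation:
After JOIN items (4 rows):
parts.qty | parts.tag | parts.rank | parts.score | items.yr | items.qty | items.city
6 | D | 8 | 8 | 20 | 6 | DEN
6 | D | 8 | 8 | 30 | 6 | DEN
7 | A | 9 | 9 | 3 | 7 | MIA
9 | C | 2 | 2 | 1 | 9 | LA
After WHERE (2 rows):
parts.qty | parts.tag | parts.rank | parts.score | items.yr | items.qty | items.city
6 | D | 8 | 8 | 20 | 6 | DEN
6 | D | 8 | 8 | 30 | 6 | DEN
After SELECT (2 rows):
items.city
DEN
DEN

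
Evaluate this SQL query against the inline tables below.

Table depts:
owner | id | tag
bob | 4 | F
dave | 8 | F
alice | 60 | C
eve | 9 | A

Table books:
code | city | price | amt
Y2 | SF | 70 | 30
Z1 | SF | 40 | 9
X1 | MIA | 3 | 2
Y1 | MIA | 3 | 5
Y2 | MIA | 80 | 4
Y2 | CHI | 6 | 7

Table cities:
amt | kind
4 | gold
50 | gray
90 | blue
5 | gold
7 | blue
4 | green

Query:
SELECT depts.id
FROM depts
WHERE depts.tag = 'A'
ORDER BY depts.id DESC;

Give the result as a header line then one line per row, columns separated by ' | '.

After WHERE (1 rows):
depts.owner | depts.id | depts.tag
eve | 9 | A
After SELECT (1 rows):
depts.id
9
After ORDER BY (1 rows):
depts.id
9

== RESULT ==
depts.id
9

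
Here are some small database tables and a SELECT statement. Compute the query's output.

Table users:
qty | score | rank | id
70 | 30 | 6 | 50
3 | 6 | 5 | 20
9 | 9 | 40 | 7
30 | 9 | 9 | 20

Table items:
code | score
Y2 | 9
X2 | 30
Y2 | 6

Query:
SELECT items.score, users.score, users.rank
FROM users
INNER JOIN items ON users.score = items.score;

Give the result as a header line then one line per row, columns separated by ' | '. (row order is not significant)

== RESULT ==
items.score | users.score | users.rank
30 | 30 | 6
6 | 6 | 5
9 | 9 | 40
9 | 9 | 9

Derivation:
After JOIN items (4 rows):
users.qty | users.score | users.rank | users.id | items.code | items.score
70 | 30 | 6 | 50 | X2 | 30
3 | 6 | 5 | 20 | Y2 | 6
9 | 9 | 40 | 7 | Y2 | 9
30 | 9 | 9 | 20 | Y2 | 9
After SELECT (4 rows):
items.score | users.score | users.rank
30 | 30 | 6
6 | 6 | 5
9 | 9 | 40
9 | 9 | 9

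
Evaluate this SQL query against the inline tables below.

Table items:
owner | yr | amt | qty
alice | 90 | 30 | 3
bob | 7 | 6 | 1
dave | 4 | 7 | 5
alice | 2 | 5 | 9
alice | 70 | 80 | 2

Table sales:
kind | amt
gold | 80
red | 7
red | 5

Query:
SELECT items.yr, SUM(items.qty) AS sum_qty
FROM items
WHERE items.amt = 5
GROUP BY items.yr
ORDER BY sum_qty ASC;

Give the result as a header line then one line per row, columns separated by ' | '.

== RESULT ==
items.yr | sum_qty
2 | 9

Derivation:
After WHERE (1 rows):
items.owner | items.yr | items.amt | items.qty
alice | 2 | 5 | 9
After GROUP BY (1 rows):
items.yr | sum_qty
2 | 9
After ORDER BY (1 rows):
items.yr | sum_qty
2 | 9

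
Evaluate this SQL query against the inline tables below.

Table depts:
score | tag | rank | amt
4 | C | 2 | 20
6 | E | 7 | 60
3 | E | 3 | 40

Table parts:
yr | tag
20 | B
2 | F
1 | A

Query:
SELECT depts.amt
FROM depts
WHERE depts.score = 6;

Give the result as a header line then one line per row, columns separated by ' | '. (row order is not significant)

After WHERE (1 rows):
depts.score | depts.tag | depts.rank | depts.amt
6 | E | 7 | 60
After SELECT (1 rows):
depts.amt
60

== RESULT ==
depts.amt
60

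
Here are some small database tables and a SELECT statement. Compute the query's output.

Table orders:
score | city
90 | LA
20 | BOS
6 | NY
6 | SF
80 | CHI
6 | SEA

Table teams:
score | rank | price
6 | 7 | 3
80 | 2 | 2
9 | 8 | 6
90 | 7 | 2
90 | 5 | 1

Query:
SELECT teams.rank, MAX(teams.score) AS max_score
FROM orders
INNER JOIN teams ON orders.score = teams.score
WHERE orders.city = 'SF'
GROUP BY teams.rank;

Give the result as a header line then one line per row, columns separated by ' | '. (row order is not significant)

After JOIN teams (6 rows):
orders.score | orders.city | teams.score | teams.rank | teams.price
90 | LA | 90 | 7 | 2
90 | LA | 90 | 5 | 1
6 | NY | 6 | 7 | 3
6 | SF | 6 | 7 | 3
80 | CHI | 80 | 2 | 2
6 | SEA | 6 | 7 | 3
After WHERE (1 rows):
orders.score | orders.city | teams.score | teams.rank | teams.price
6 | SF | 6 | 7 | 3
After GROUP BY (1 rows):
teams.rank | max_score
7 | 6

== RESULT ==
teams.rank | max_score
7 | 6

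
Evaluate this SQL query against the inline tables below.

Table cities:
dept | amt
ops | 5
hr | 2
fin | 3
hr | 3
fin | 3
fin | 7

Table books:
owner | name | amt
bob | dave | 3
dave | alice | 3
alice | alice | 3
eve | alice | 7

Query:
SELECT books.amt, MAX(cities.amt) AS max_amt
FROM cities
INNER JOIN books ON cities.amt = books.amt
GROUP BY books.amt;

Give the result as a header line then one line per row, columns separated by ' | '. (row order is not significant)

== RESULT ==
books.amt | max_amt
3 | 3
7 | 7

Derivation:
After JOIN books (10 rows):
cities.dept | cities.amt | books.owner | books.name | books.amt
fin | 3 | bob | dave | 3
fin | 3 | dave | alice | 3
fin | 3 | alice | alice | 3
hr | 3 | bob | dave | 3
hr | 3 | dave | alice | 3
hr | 3 | alice | alice | 3
fin | 3 | bob | dave | 3
fin | 3 | dave | alice | 3
fin | 3 | alice | alice | 3
fin | 7 | eve | alice | 7
After GROUP BY (2 rows):
books.amt | max_amt
3 | 3
7 | 7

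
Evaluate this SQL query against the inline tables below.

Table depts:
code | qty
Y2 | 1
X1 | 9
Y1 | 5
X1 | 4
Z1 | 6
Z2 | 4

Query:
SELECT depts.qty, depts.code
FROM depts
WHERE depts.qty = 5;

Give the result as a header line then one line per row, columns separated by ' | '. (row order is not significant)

== RESULT ==
depts.qty | depts.code
5 | Y1

Derivation:
After WHERE (1 rows):
depts.code | depts.qty
Y1 | 5
After SELECT (1 rows):
depts.qty | depts.code
5 | Y1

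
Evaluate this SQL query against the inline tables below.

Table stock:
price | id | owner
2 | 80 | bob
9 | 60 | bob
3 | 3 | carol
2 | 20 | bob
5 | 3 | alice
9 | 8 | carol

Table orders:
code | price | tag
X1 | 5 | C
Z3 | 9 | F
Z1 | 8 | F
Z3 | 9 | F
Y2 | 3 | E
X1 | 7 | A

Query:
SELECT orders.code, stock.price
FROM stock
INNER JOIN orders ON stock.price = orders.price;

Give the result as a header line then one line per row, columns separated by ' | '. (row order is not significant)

== RESULT ==
orders.code | stock.price
Z3 | 9
Z3 | 9
Y2 | 3
X1 | 5
Z3 | 9
Z3 | 9

Derivation:
After JOIN orders (6 rows):
stock.price | stock.id | stock.owner | orders.code | orders.price | orders.tag
9 | 60 | bob | Z3 | 9 | F
9 | 60 | bob | Z3 | 9 | F
3 | 3 | carol | Y2 | 3 | E
5 | 3 | alice | X1 | 5 | C
9 | 8 | carol | Z3 | 9 | F
9 | 8 | carol | Z3 | 9 | F
After SELECT (6 rows):
orders.code | stock.price
Z3 | 9
Z3 | 9
Y2 | 3
X1 | 5
Z3 | 9
Z3 | 9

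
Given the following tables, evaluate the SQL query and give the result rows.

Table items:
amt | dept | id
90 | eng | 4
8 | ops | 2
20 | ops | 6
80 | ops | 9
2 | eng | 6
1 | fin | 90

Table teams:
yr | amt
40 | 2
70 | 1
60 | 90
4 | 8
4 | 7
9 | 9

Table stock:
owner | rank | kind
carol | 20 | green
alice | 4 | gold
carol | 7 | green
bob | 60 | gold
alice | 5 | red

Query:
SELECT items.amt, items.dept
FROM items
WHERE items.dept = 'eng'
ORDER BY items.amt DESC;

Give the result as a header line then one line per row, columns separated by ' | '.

== RESULT ==
items.amt | items.dept
90 | eng
2 | eng

Derivation:
After WHERE (2 rows):
items.amt | items.dept | items.id
90 | eng | 4
2 | eng | 6
After SELECT (2 rows):
items.amt | items.dept
90 | eng
2 | eng
After ORDER BY (2 rows):
items.amt | items.dept
90 | eng
2 | eng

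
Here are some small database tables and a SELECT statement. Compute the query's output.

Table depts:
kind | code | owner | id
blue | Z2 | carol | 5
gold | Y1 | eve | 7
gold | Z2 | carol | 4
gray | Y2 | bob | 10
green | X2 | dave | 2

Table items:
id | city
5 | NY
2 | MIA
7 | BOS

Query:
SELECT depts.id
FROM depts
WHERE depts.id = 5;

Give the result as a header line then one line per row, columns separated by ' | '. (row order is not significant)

After WHERE (1 rows):
depts.kind | depts.code | depts.owner | depts.id
blue | Z2 | carol | 5
After SELECT (1 rows):
depts.id
5

== RESULT ==
depts.id
5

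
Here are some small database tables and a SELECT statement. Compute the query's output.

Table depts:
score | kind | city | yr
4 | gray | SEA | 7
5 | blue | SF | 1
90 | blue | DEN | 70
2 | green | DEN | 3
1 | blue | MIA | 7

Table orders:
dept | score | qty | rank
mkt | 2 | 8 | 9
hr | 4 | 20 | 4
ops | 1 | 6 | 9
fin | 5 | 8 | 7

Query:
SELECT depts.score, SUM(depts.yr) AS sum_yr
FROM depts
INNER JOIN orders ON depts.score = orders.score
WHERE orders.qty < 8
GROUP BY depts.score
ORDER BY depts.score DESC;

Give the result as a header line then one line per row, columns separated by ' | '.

After JOIN orders (4 rows):
depts.score | depts.kind | depts.city | depts.yr | orders.dept | orders.score | orders.qty | orders.rank
4 | gray | SEA | 7 | hr | 4 | 20 | 4
5 | blue | SF | 1 | fin | 5 | 8 | 7
2 | green | DEN | 3 | mkt | 2 | 8 | 9
1 | blue | MIA | 7 | ops | 1 | 6 | 9
After WHERE (1 rows):
depts.score | depts.kind | depts.city | depts.yr | orders.dept | orders.score | orders.qty | orders.rank
1 | blue | MIA | 7 | ops | 1 | 6 | 9
After GROUP BY (1 rows):
depts.score | sum_yr
1 | 7
After ORDER BY (1 rows):
depts.score | sum_yr
1 | 7

== RESULT ==
depts.score | sum_yr
1 | 7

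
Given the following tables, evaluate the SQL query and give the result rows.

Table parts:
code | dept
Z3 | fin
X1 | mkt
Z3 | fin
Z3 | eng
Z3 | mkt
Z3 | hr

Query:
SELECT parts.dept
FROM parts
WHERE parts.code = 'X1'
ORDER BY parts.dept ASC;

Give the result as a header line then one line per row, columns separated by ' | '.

After WHERE (1 rows):
parts.code | parts.dept
X1 | mkt
After SELECT (1 rows):
parts.dept
mkt
After ORDER BY (1 rows):
parts.dept
mkt

== RESULT ==
parts.dept
mkt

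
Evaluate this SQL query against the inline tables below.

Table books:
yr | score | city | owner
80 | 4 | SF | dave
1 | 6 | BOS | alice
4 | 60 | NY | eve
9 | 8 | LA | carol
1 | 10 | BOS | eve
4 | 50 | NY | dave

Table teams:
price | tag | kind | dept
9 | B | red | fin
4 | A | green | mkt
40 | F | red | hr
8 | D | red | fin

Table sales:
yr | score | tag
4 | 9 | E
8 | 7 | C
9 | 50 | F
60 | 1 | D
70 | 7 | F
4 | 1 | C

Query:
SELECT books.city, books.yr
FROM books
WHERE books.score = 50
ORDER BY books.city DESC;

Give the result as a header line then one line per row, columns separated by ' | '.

== RESULT ==
books.city | books.yr
NY | 4

Derivation:
After WHERE (1 rows):
books.yr | books.score | books.city | books.owner
4 | 50 | NY | dave
After SELECT (1 rows):
books.city | books.yr
NY | 4
After ORDER BY (1 rows):
books.city | books.yr
NY | 4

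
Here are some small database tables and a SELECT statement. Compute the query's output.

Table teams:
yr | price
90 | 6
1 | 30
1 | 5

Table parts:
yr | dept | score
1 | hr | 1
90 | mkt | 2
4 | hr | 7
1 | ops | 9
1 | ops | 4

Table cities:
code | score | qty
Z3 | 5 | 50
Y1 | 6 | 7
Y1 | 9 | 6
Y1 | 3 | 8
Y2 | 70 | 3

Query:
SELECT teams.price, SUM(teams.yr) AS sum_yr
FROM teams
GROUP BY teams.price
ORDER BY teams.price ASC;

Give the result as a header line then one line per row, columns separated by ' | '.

== RESULT ==
teams.price | sum_yr
5 | 1
6 | 90
30 | 1

Derivation:
After GROUP BY (3 rows):
teams.price | sum_yr
6 | 90
30 | 1
5 | 1
After ORDER BY (3 rows):
teams.price | sum_yr
5 | 1
6 | 90
30 | 1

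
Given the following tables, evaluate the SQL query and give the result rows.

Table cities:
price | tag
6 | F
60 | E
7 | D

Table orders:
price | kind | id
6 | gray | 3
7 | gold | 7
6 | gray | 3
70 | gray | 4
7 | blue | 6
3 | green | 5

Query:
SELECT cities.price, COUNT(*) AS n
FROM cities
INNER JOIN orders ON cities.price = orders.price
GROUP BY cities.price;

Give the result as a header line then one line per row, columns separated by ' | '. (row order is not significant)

After JOIN orders (4 rows):
cities.price | cities.tag | orders.price | orders.kind | orders.id
6 | F | 6 | gray | 3
6 | F | 6 | gray | 3
7 | D | 7 | gold | 7
7 | D | 7 | blue | 6
After GROUP BY (2 rows):
cities.price | n
6 | 2
7 | 2

== RESULT ==
cities.price | n
6 | 2
7 | 2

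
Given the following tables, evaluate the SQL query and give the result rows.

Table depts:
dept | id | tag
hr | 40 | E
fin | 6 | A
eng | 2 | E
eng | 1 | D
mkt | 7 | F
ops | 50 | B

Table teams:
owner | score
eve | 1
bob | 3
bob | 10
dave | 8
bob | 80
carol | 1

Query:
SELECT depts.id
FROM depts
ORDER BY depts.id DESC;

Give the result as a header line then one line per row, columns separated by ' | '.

After SELECT (6 rows):
depts.id
40
6
2
1
7
50
After ORDER BY (6 rows):
depts.id
50
40
7
6
2
1

== RESULT ==
depts.id
50
40
7
6
2
1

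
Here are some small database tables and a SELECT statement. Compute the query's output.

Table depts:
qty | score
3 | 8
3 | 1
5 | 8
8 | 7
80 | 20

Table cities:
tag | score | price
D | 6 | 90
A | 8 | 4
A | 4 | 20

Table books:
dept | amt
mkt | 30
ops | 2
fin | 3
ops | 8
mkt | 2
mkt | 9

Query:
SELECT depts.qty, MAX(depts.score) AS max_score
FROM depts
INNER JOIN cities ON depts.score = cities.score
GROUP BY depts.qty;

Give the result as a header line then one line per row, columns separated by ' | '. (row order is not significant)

== RESULT ==
depts.qty | max_score
3 | 8
5 | 8

Derivation:
After JOIN cities (2 rows):
depts.qty | depts.score | cities.tag | cities.score | cities.price
3 | 8 | A | 8 | 4
5 | 8 | A | 8 | 4
After GROUP BY (2 rows):
depts.qty | max_score
3 | 8
5 | 8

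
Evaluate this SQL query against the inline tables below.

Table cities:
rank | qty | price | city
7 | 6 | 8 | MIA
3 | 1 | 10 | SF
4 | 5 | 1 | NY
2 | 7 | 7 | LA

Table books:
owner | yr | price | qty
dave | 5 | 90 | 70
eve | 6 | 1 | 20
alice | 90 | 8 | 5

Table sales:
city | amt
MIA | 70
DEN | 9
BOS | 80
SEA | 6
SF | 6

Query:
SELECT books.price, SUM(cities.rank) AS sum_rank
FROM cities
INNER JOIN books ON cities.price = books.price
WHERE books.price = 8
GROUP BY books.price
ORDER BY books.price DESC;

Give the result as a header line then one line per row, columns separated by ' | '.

After JOIN books (2 rows):
cities.rank | cities.qty | cities.price | cities.city | books.owner | books.yr | books.price | books.qty
7 | 6 | 8 | MIA | alice | 90 | 8 | 5
4 | 5 | 1 | NY | eve | 6 | 1 | 20
After WHERE (1 rows):
cities.rank | cities.qty | cities.price | cities.city | books.owner | books.yr | books.price | books.qty
7 | 6 | 8 | MIA | alice | 90 | 8 | 5
After GROUP BY (1 rows):
books.price | sum_rank
8 | 7
After ORDER BY (1 rows):
books.price | sum_rank
8 | 7

== RESULT ==
books.price | sum_rank
8 | 7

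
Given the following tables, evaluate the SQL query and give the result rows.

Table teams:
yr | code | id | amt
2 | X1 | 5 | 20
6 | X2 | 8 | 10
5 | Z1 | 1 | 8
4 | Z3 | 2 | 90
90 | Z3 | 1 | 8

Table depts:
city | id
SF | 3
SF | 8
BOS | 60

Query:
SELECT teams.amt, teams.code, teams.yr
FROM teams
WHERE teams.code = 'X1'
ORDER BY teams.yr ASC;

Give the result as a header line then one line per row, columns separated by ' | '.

== RESULT ==
teams.amt | teams.code | teams.yr
20 | X1 | 2

Derivation:
After WHERE (1 rows):
teams.yr | teams.code | teams.id | teams.amt
2 | X1 | 5 | 20
After SELECT (1 rows):
teams.amt | teams.code | teams.yr
20 | X1 | 2
After ORDER BY (1 rows):
teams.amt | teams.code | teams.yr
20 | X1 | 2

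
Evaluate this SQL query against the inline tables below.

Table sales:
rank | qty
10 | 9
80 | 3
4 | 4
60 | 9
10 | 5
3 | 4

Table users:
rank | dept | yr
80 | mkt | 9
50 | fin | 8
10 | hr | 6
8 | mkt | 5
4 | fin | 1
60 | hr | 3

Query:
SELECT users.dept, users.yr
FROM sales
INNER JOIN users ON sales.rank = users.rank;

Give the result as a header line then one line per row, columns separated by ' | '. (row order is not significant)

After JOIN users (5 rows):
sales.rank | sales.qty | users.rank | users.dept | users.yr
10 | 9 | 10 | hr | 6
80 | 3 | 80 | mkt | 9
4 | 4 | 4 | fin | 1
60 | 9 | 60 | hr | 3
10 | 5 | 10 | hr | 6
After SELECT (5 rows):
users.dept | users.yr
hr | 6
mkt | 9
fin | 1
hr | 3
hr | 6

== RESULT ==
users.dept | users.yr
hr | 6
mkt | 9
fin | 1
hr | 3
hr | 6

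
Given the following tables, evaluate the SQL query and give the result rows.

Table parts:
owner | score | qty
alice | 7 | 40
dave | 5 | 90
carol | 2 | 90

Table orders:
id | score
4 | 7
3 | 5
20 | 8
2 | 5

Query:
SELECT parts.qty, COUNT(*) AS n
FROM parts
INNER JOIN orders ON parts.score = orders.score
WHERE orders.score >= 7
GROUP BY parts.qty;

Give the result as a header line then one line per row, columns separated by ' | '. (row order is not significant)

== RESULT ==
parts.qty | n
40 | 1

Derivation:
After JOIN orders (3 rows):
parts.owner | parts.score | parts.qty | orders.id | orders.score
alice | 7 | 40 | 4 | 7
dave | 5 | 90 | 3 | 5
dave | 5 | 90 | 2 | 5
After WHERE (1 rows):
parts.owner | parts.score | parts.qty | orders.id | orders.score
alice | 7 | 40 | 4 | 7
After GROUP BY (1 rows):
parts.qty | n
40 | 1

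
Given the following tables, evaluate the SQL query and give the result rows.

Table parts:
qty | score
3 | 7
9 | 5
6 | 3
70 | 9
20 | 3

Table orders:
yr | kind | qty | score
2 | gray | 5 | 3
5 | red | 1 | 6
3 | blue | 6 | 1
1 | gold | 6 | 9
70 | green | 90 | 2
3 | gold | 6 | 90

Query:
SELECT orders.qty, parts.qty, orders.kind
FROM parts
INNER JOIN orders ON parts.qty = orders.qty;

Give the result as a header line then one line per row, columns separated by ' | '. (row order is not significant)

== RESULT ==
orders.qty | parts.qty | orders.kind
6 | 6 | blue
6 | 6 | gold
6 | 6 | gold

Derivation:
After JOIN orders (3 rows):
parts.qty | parts.score | orders.yr | orders.kind | orders.qty | orders.score
6 | 3 | 3 | blue | 6 | 1
6 | 3 | 1 | gold | 6 | 9
6 | 3 | 3 | gold | 6 | 90
After SELECT (3 rows):
orders.qty | parts.qty | orders.kind
6 | 6 | blue
6 | 6 | gold
6 | 6 | gold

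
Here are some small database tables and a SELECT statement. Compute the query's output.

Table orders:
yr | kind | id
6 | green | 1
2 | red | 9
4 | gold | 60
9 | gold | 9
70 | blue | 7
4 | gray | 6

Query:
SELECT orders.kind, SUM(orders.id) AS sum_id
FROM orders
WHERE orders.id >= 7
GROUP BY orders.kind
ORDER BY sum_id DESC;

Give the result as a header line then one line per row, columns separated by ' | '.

After WHERE (4 rows):
orders.yr | orders.kind | orders.id
2 | red | 9
4 | gold | 60
9 | gold | 9
70 | blue | 7
After GROUP BY (3 rows):
orders.kind | sum_id
red | 9
gold | 69
blue | 7
After ORDER BY (3 rows):
orders.kind | sum_id
gold | 69
red | 9
blue | 7

== RESULT ==
orders.kind | sum_id
gold | 69
red | 9
blue | 7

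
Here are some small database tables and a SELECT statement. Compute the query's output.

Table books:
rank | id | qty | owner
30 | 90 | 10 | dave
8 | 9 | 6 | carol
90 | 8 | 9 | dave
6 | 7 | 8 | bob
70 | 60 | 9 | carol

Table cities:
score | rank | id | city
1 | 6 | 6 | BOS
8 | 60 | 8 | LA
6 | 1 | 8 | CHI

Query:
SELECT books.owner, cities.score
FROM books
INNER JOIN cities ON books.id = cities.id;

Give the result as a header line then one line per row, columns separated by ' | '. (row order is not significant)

== RESULT ==
books.owner | cities.score
dave | 8
dave | 6

Derivation:
After JOIN cities (2 rows):
books.rank | books.id | books.qty | books.owner | cities.score | cities.rank | cities.id | cities.city
90 | 8 | 9 | dave | 8 | 60 | 8 | LA
90 | 8 | 9 | dave | 6 | 1 | 8 | CHI
After SELECT (2 rows):
books.owner | cities.score
dave | 8
dave | 6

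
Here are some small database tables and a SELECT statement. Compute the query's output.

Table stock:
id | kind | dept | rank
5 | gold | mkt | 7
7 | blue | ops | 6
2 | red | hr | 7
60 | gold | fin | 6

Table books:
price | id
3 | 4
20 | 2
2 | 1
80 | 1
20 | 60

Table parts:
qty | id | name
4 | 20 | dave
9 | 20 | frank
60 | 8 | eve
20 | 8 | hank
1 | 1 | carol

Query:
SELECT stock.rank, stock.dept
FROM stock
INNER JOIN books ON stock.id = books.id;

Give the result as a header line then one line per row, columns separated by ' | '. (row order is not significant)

After JOIN books (2 rows):
stock.id | stock.kind | stock.dept | stock.rank | books.price | books.id
2 | red | hr | 7 | 20 | 2
60 | gold | fin | 6 | 20 | 60
After SELECT (2 rows):
stock.rank | stock.dept
7 | hr
6 | fin

== RESULT ==
stock.rank | stock.dept
7 | hr
6 | fin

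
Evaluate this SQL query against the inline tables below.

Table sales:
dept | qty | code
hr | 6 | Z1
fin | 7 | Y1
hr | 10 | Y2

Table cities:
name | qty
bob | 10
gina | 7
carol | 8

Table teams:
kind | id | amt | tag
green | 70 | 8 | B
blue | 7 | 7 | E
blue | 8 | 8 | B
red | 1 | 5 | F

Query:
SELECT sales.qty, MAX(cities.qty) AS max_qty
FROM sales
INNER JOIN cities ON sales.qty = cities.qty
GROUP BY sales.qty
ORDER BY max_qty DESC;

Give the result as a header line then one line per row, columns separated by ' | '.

After JOIN cities (2 rows):
sales.dept | sales.qty | sales.code | cities.name | cities.qty
fin | 7 | Y1 | gina | 7
hr | 10 | Y2 | bob | 10
After GROUP BY (2 rows):
sales.qty | max_qty
7 | 7
10 | 10
After ORDER BY (2 rows):
sales.qty | max_qty
10 | 10
7 | 7

== RESULT ==
sales.qty | max_qty
10 | 10
7 | 7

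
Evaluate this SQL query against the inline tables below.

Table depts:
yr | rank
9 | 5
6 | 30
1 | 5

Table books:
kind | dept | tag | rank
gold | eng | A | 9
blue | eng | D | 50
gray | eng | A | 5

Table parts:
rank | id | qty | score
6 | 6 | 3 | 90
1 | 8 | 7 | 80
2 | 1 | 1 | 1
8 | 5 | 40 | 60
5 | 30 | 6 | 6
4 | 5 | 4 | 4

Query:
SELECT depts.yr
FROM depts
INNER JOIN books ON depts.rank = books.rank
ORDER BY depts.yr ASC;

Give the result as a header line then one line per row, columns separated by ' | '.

== RESULT ==
depts.yr
1
9

Derivation:
After JOIN books (2 rows):
depts.yr | depts.rank | books.kind | books.dept | books.tag | books.rank
9 | 5 | gray | eng | A | 5
1 | 5 | gray | eng | A | 5
After SELECT (2 rows):
depts.yr
9
1
After ORDER BY (2 rows):
depts.yr
1
9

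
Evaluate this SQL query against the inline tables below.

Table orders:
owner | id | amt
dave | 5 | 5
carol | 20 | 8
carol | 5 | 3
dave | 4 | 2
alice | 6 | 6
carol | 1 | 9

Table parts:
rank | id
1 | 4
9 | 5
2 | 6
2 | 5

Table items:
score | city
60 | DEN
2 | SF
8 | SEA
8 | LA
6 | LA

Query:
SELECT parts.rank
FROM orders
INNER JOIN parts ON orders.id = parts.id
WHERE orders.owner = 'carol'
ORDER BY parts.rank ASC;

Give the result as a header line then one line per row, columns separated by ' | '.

After JOIN parts (6 rows):
orders.owner | orders.id | orders.amt | parts.rank | parts.id
dave | 5 | 5 | 9 | 5
dave | 5 | 5 | 2 | 5
carol | 5 | 3 | 9 | 5
carol | 5 | 3 | 2 | 5
dave | 4 | 2 | 1 | 4
alice | 6 | 6 | 2 | 6
After WHERE (2 rows):
orders.owner | orders.id | orders.amt | parts.rank | parts.id
carol | 5 | 3 | 9 | 5
carol | 5 | 3 | 2 | 5
After SELECT (2 rows):
parts.rank
9
2
After ORDER BY (2 rows):
parts.rank
2
9

== RESULT ==
parts.rank
2
9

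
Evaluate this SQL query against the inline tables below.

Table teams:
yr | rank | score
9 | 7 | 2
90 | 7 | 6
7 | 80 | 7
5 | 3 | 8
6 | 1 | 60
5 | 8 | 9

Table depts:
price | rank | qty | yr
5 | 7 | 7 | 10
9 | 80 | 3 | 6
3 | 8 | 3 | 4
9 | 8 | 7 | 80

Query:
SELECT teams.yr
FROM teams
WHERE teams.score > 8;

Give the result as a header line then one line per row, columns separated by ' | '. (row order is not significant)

After WHERE (2 rows):
teams.yr | teams.rank | teams.score
6 | 1 | 60
5 | 8 | 9
After SELECT (2 rows):
teams.yr
6
5

== RESULT ==
teams.yr
6
5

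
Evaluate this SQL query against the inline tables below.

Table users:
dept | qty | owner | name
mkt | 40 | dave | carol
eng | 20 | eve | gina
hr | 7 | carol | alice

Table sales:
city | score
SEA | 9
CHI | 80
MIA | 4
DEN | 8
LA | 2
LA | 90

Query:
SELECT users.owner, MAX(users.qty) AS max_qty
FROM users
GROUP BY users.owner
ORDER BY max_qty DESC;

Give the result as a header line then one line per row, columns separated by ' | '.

== RESULT ==
users.owner | max_qty
dave | 40
eve | 20
carol | 7

Derivation:
After GROUP BY (3 rows):
users.owner | max_qty
dave | 40
eve | 20
carol | 7
After ORDER BY (3 rows):
users.owner | max_qty
dave | 40
eve | 20
carol | 7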